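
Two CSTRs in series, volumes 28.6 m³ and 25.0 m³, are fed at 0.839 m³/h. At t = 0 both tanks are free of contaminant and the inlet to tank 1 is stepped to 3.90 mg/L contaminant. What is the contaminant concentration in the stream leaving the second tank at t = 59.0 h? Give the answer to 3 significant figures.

2.15 mg/L

Time constants: τᵢ = Vᵢ/Q for each well-mixed tank.
τ₁ = 28.6/0.839 = 34.088 h; τ₂ = 25.0/0.839 = 29.797 h.
Tank 1: C₁ = C_in(1 − e^(−t/τ₁)). Tank 2 (τ₁ ≠ τ₂): C₂ = C_in[1 − (τ₁ e^(−t/τ₁) − τ₂ e^(−t/τ₂))/(τ₁ − τ₂)].
At t = 59.0: e^(−t/τ₁) = 0.17714, e^(−t/τ₂) = 0.13806.
C₂ = 3.90·[1 − (34.088·0.17714 − 29.797·0.13806)/(4.2908)] = 3.90·0.55148 = 2.1508 mg/L.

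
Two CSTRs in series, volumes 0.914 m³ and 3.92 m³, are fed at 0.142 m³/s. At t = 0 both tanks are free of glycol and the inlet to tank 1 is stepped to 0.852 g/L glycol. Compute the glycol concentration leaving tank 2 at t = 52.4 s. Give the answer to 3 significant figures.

Each tank obeys Vᵢ dCᵢ/dt = Q(Cᵢ₋₁ − Cᵢ), so τᵢ = Vᵢ/Q.
τ₁ = 0.914/0.142 = 6.4366 s; τ₂ = 3.92/0.142 = 27.606 s.
Tank 1: C₁ = C_in(1 − e^(−t/τ₁)). Tank 2 (τ₁ ≠ τ₂): C₂ = C_in[1 − (τ₁ e^(−t/τ₁) − τ₂ e^(−t/τ₂))/(τ₁ − τ₂)].
At t = 52.4: e^(−t/τ₁) = 0.00029137, e^(−t/τ₂) = 0.14984.
C₂ = 0.852·[1 − (6.4366·0.00029137 − 27.606·0.14984)/(-21.169)] = 0.852·0.80468 = 0.68559 g/L.

0.686 g/L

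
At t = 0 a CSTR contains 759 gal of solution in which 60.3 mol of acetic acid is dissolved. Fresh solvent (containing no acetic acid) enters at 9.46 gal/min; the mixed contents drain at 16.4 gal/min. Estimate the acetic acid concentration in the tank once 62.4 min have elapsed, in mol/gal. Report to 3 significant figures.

0.0251 mol/gal

Let m(t) be the amount of acetic acid. Volume: V(t) = V₀ + (Q_in − Q_out) t = 759 − 6.9400 t; V(62.4) = 325.94 gal.
No acetic acid enters, so dm/dt = −Q_out · (m/V).
dm/m = −Q_out dt/(V₀ − 6.9400 t); integrating gives ln(m/m₀) = −(Q_out/(Q_in−Q_out)) ln(V/V₀).
m = m₀ (V₀/V)^(Q_out/(Q_in−Q_out)) = 60.3 × (759/325.94)^(-2.3631) = 8.1813 mol.
C = m/V = 8.1813/325.94 = 0.025100 mol/gal.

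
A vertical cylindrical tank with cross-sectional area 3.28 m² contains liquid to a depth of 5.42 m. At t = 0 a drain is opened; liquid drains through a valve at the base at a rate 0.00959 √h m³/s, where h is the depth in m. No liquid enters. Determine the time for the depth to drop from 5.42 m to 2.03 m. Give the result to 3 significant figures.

618 s

Mass balance (ρ constant): A dh/dt = −0.00959 √h.
This is separable: 2 d(√h)/dt = −0.00959/A, so √h = √h₀ − (0.00959/(2A)) t.
t = 2A(√h₀ − √h)/0.00959 = 2·3.28·(√5.42 − √2.03)/0.00959
  = 6.5600 × (2.3281 − 1.4248) / 0.00959 = 617.90 s.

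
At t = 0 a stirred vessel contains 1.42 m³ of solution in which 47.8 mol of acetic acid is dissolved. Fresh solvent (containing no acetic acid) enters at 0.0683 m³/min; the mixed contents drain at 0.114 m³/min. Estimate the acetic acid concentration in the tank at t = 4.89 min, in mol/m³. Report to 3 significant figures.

26.1 mol/m³

Total volume: dV/dt = Q_in − Q_out = -0.045700 m³/min, so V(t) = 1.42 − 0.045700 t and V(4.89) = 1.1965 m³.
Solute balance: dm/dt = 0 − Q_out C = −Q_out m/V(t).
Separate: dm/m = −Q_out dt/V(t) ⇒ ln(m/m₀) = −(Q_out/(Q_in−Q_out)) ln(V/V₀).
m = m₀ (V₀/V)^(Q_out/(Q_in−Q_out)) = 47.8 × (1.42/1.1965)^(-2.4945) = 31.183 mol.
C = m/V = 31.183/1.1965 = 26.061 mol/m³.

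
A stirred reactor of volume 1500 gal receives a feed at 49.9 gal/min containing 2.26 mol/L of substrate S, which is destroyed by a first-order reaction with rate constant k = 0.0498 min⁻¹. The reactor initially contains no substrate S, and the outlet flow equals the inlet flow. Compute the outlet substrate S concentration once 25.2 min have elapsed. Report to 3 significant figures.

0.794 mol/L

Accumulation = in − out − consumed: V dC/dt = Q C_in − Q C − k V C.
This is linear with rate a = Q/V + k = 0.083067 min⁻¹.
C_ss = Q C_in/(Q + kV) = 0.90509 mol/L; C(t) = C_ss + (C₀ − C_ss) e^(−a t).
C(25.2) = 0.90509 + (-0.90509)·e^(−0.083067·25.2) = 0.90509 + (-0.90509)·0.12328 = 0.79351 mol/L.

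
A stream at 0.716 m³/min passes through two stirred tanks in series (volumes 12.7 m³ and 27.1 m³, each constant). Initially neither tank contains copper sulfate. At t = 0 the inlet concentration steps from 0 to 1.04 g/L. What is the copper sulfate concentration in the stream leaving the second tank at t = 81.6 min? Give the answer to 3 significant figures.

Species balance on tank i: dCᵢ/dt = (Cᵢ₋₁ − Cᵢ)/τᵢ with τᵢ = Vᵢ/Q.
τ₁ = 12.7/0.716 = 17.737 min; τ₂ = 27.1/0.716 = 37.849 min.
Solving the cascade with C₁(0)=C₂(0)=0 gives C₂(t) = C_in[1 − (τ₁ e^(−t/τ₁) − τ₂ e^(−t/τ₂))/(τ₁ − τ₂)].
At t = 81.6: e^(−t/τ₁) = 0.010047, e^(−t/τ₂) = 0.11580.
C₂ = 1.04·[1 − (17.737·0.010047 − 37.849·0.11580)/(-20.112)] = 1.04·0.79094 = 0.82258 g/L.

0.823 g/L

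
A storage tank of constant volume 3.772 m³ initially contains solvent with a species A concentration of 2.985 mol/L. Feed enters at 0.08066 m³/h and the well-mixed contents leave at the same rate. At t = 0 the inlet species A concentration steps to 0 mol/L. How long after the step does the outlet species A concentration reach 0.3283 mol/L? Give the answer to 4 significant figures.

Species balance: V dC/dt = Q(C_in − C) ⇒ τ = V/Q = 46.7642 h.
C(t) = C_in + (C₀ − C_in) e^(−t/τ). Set C = 0.3283 and solve for t:
e^(−t/τ) = (C − C_in)/(C₀ − C_in) = (0.3283 − 0)/(2.985 − 0) = 0.109983
t = −τ ln(…) = 46.7642 × 2.20743 = 103.229 h.

103.2 h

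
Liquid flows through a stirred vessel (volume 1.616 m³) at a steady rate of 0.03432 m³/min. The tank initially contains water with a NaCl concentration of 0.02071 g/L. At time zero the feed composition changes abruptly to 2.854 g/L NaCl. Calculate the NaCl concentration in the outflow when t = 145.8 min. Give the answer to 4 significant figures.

Mass balance on the solute (V constant): V dC/dt = Q(C_in − C).
Rewrite as dC/dt + C/τ = C_in/τ, τ = V/Q = 47.0862 min.
Solution: C(t) = C_in + (C₀ − C_in) e^(−t/τ).
C(145.8) = 2.854 + (0.02071 − 2.854)·e^(−145.8/47.0862) = 2.854 + (-2.83329)·0.0452096 = 2.72591 g/L.

2.726 g/L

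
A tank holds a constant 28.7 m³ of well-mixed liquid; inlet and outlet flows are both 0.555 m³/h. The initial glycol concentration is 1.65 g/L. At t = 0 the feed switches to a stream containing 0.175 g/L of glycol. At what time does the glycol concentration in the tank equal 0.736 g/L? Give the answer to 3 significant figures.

Transient balance on the dissolved component: V dC/dt = Q(C_in − C), so τ = V/Q = 51.712 h.
C(t) = C_in + (C₀ − C_in) e^(−t/τ). Set C = 0.736 and solve for t:
e^(−t/τ) = (C − C_in)/(C₀ − C_in) = (0.736 − 0.175)/(1.65 − 0.175) = 0.38034
t = −τ ln(…) = 51.712 × 0.96669 = 49.989 h.

50.0 h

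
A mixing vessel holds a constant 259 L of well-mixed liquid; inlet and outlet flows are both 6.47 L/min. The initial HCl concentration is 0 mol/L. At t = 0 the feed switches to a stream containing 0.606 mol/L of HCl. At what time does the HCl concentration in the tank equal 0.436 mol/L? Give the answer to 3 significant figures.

Species balance: V dC/dt = Q(C_in − C) ⇒ τ = V/Q = 40.031 min.
C(t) = C_in + (C₀ − C_in) e^(−t/τ). Set C = 0.436 and solve for t:
e^(−t/τ) = (C − C_in)/(C₀ − C_in) = (0.436 − 0.606)/(0 − 0.606) = 0.28053
t = −τ ln(…) = 40.031 × 1.2711 = 50.883 min.

50.9 min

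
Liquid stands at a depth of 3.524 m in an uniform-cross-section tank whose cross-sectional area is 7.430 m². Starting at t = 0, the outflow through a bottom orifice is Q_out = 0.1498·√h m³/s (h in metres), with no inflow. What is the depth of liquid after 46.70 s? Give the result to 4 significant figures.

1.978 m

Accumulation of liquid (constant cross-section A): A dh/dt = −0.1498 √h.
∫ h^(−1/2) dh = −(0.1498/A) ∫ dt, giving 2√h = 2√h₀ − (0.1498/A) t.
√h = √3.524 − 0.1498·46.70/(2·7.430) = 1.87723 − 0.470771 = 1.40646.
h = 1.40646² = 1.97813 m.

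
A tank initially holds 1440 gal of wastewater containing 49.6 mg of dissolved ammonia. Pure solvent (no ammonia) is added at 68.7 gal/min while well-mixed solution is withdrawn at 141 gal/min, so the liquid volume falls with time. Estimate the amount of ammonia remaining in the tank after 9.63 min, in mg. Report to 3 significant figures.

Total volume: dV/dt = Q_in − Q_out = -72.300 gal/min, so V(t) = 1440 − 72.300 t and V(9.63) = 743.75 gal.
Species balance (pure solvent in): dm/dt = −Q_out · m/V(t).
Separate: dm/m = −Q_out dt/V(t) ⇒ ln(m/m₀) = −(Q_out/(Q_in−Q_out)) ln(V/V₀).
m = m₀ (V₀/V)^(Q_out/(Q_in−Q_out)) = 49.6 × (1440/743.75)^(-1.9502) = 13.674 mg.

13.7 mg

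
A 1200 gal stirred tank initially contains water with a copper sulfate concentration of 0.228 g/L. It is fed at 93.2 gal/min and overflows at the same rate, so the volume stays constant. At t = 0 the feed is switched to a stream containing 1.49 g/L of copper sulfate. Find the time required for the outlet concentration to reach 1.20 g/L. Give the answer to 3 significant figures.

18.9 min

Species balance: V dC/dt = Q(C_in − C) ⇒ τ = V/Q = 12.876 min.
C(t) = C_in + (C₀ − C_in) e^(−t/τ). Set C = 1.20 and solve for t:
e^(−t/τ) = (C − C_in)/(C₀ − C_in) = (1.20 − 1.49)/(0.228 − 1.49) = 0.22979
t = −τ ln(…) = 12.876 × 1.4706 = 18.934 min.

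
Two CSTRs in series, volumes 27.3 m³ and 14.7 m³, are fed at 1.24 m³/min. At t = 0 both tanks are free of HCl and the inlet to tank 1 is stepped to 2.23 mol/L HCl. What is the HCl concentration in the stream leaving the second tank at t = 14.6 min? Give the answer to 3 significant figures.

Time constants: τᵢ = Vᵢ/Q for each well-mixed tank.
τ₁ = 27.3/1.24 = 22.016 min; τ₂ = 14.7/1.24 = 11.855 min.
Solving the cascade with C₁(0)=C₂(0)=0 gives C₂(t) = C_in[1 − (τ₁ e^(−t/τ₁) − τ₂ e^(−t/τ₂))/(τ₁ − τ₂)].
At t = 14.6: e^(−t/τ₁) = 0.51523, e^(−t/τ₂) = 0.29184.
C₂ = 2.23·[1 − (22.016·0.51523 − 11.855·0.29184)/(10.161)] = 2.23·0.22415 = 0.49986 mol/L.

0.500 mol/L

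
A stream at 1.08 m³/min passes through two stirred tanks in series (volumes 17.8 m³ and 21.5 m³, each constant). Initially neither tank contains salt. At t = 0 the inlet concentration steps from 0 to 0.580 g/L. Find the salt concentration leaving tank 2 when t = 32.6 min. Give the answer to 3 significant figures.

0.311 g/L

Species balance on tank i: dCᵢ/dt = (Cᵢ₋₁ − Cᵢ)/τᵢ with τᵢ = Vᵢ/Q.
τ₁ = 17.8/1.08 = 16.481 min; τ₂ = 21.5/1.08 = 19.907 min.
Tank 1: C₁ = C_in(1 − e^(−t/τ₁)). Tank 2 (τ₁ ≠ τ₂): C₂ = C_in[1 − (τ₁ e^(−t/τ₁) − τ₂ e^(−t/τ₂))/(τ₁ − τ₂)].
At t = 32.6: e^(−t/τ₁) = 0.13835, e^(−t/τ₂) = 0.19445.
C₂ = 0.580·[1 − (16.481·0.13835 − 19.907·0.19445)/(-3.4259)] = 0.580·0.53566 = 0.31068 g/L.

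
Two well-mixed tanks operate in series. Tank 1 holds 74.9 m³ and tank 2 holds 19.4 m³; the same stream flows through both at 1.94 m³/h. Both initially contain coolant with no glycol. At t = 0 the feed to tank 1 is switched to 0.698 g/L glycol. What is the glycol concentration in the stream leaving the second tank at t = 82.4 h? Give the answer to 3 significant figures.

0.587 g/L

Time constants: τᵢ = Vᵢ/Q for each well-mixed tank.
τ₁ = 74.9/1.94 = 38.608 h; τ₂ = 19.4/1.94 = 10.000 h.
Solving the cascade with C₁(0)=C₂(0)=0 gives C₂(t) = C_in[1 − (τ₁ e^(−t/τ₁) − τ₂ e^(−t/τ₂))/(τ₁ − τ₂)].
At t = 82.4: e^(−t/τ₁) = 0.11833, e^(−t/τ₂) = 0.00026388.
C₂ = 0.698·[1 − (38.608·0.11833 − 10.000·0.00026388)/(28.608)] = 0.698·0.84040 = 0.58660 g/L.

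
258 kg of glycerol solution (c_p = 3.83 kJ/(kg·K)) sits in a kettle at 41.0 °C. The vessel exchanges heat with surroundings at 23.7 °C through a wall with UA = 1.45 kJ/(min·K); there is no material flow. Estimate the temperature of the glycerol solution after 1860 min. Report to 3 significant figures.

Lumped-capacitance energy balance: M c_p dT/dt = UA(T_amb − T).
dT/dt = (T_ss − T)/τ with T_ss = T_amb = 23.700 °C, τ = M c_p/UA = 258·3.83/1.45 = 681.48 min.
Integrating: T(t) = T_ss + (T₀ − T_ss) e^(−t/τ).
T(1860) = 23.700 + (17.300)·0.065260 = 24.829 °C.

24.8 °C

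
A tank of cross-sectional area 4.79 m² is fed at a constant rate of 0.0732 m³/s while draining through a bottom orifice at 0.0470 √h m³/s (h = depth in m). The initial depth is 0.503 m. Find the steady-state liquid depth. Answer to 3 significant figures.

2.43 m

A dh/dt = Q_in − 0.0470 √h. Steady state requires inflow = outflow:
Q_in = 0.0470 √h_ss ⇒ √h_ss = 0.0732/0.0470 = 1.5574.
h_ss = 1.5574² = 2.4256 m. (Since h₀ = 0.503 m < h_ss, the level will rise toward this value.)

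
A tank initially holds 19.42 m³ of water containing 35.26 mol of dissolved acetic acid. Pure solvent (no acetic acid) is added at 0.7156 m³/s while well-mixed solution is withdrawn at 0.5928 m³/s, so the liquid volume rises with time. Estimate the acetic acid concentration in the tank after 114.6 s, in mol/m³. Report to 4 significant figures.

0.07580 mol/m³

Let m(t) be the amount of acetic acid. Volume: V(t) = V₀ + (Q_in − Q_out) t = 19.42 + 0.122800 t; V(114.6) = 33.4929 m³.
Species balance (pure solvent in): dm/dt = −Q_out · m/V(t).
dm/m = −Q_out dt/(V₀ + 0.122800 t); integrating gives ln(m/m₀) = −(Q_out/(Q_in−Q_out)) ln(V/V₀).
m = m₀ (V₀/V)^(Q_out/(Q_in−Q_out)) = 35.26 × (19.42/33.4929)^(4.82736) = 2.53881 mol.
C = m/V = 2.53881/33.4929 = 0.0758015 mol/m³.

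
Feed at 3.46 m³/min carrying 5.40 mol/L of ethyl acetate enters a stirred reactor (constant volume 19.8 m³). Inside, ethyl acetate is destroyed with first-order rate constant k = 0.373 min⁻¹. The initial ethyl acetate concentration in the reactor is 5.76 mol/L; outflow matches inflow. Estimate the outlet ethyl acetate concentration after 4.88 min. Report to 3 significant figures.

2.00 mol/L

Species balance: V dC/dt = Q C_in − Q C − k V C.
This is linear with rate a = Q/V + k = 0.54775 min⁻¹.
C_ss = Q C_in/(Q + kV) = 1.7228 mol/L; C(t) = C_ss + (C₀ − C_ss) e^(−a t).
C(4.88) = 1.7228 + (4.0372)·e^(−0.54775·4.88) = 1.7228 + (4.0372)·0.069044 = 2.0015 mol/L.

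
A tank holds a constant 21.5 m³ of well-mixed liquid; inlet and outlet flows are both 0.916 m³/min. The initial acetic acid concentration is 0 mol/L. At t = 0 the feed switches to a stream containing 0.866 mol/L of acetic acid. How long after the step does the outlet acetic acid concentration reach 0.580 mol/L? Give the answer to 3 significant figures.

26.0 min

Species balance: V dC/dt = Q(C_in − C) ⇒ τ = V/Q = 23.472 min.
C(t) = C_in + (C₀ − C_in) e^(−t/τ). Set C = 0.580 and solve for t:
e^(−t/τ) = (C − C_in)/(C₀ − C_in) = (0.580 − 0.866)/(0 − 0.866) = 0.33025
t = −τ ln(…) = 23.472 × 1.1079 = 26.004 min.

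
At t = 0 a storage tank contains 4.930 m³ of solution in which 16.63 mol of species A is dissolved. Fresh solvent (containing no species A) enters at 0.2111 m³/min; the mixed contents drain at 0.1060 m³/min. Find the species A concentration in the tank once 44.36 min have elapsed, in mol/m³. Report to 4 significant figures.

0.8860 mol/m³

Let m(t) be the amount of species A. Volume: V(t) = V₀ + (Q_in − Q_out) t = 4.930 + 0.105100 t; V(44.36) = 9.59224 m³.
Species balance (pure solvent in): dm/dt = −Q_out · m/V(t).
Separate: dm/m = −Q_out dt/V(t) ⇒ ln(m/m₀) = −(Q_out/(Q_in−Q_out)) ln(V/V₀).
m = m₀ (V₀/V)^(Q_out/(Q_in−Q_out)) = 16.63 × (4.930/9.59224)^(1.00856) = 8.49853 mol.
C = m/V = 8.49853/9.59224 = 0.885980 mol/m³.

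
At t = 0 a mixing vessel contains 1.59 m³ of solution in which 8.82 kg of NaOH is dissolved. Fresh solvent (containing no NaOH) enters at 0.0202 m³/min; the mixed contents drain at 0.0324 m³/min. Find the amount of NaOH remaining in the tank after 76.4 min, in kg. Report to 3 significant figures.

0.847 kg

Let m(t) be the amount of NaOH. Volume: V(t) = V₀ + (Q_in − Q_out) t = 1.59 − 0.012200 t; V(76.4) = 0.65792 m³.
Solute balance: dm/dt = 0 − Q_out C = −Q_out m/V(t).
dm/m = −Q_out dt/(V₀ − 0.012200 t); integrating gives ln(m/m₀) = −(Q_out/(Q_in−Q_out)) ln(V/V₀).
m = m₀ (V₀/V)^(Q_out/(Q_in−Q_out)) = 8.82 × (1.59/0.65792)^(-2.6557) = 0.84669 kg.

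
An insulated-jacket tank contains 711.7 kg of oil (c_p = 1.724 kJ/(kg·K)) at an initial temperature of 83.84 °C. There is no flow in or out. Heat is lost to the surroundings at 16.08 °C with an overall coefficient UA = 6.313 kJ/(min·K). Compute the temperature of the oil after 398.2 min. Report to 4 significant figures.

24.81 °C

Energy balance: M c_p dT/dt = −UA(T − T_amb).
dT/dt = (T_ss − T)/τ with T_ss = T_amb = 16.0800 °C, τ = M c_p/UA = 711.7·1.724/6.313 = 194.356 min.
This is linear first-order; T(t) = T_ss + (T₀ − T_ss) e^(−t/τ).
T(398.2) = 16.0800 + (67.7600)·0.128888 = 24.8134 °C.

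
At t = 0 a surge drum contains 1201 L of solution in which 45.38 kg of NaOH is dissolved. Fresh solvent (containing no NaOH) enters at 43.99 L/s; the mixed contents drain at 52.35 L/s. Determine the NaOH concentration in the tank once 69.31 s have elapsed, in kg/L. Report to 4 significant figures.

0.001181 kg/L

Let m(t) be the amount of NaOH. Volume: V(t) = V₀ + (Q_in − Q_out) t = 1201 − 8.36000 t; V(69.31) = 621.568 L.
Species balance (pure solvent in): dm/dt = −Q_out · m/V(t).
dm/m = −Q_out dt/(V₀ − 8.36000 t); integrating gives ln(m/m₀) = −(Q_out/(Q_in−Q_out)) ln(V/V₀).
m = m₀ (V₀/V)^(Q_out/(Q_in−Q_out)) = 45.38 × (1201/621.568)^(-6.26196) = 0.733846 kg.
C = m/V = 0.733846/621.568 = 0.00118064 kg/L.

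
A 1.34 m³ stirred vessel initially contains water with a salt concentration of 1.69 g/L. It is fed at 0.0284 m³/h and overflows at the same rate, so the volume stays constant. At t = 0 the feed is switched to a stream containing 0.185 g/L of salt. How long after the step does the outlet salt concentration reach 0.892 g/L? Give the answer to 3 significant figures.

35.6 h

Accumulation = in − out for the solute gives V dC/dt = Q(C_in − C), so τ = V/Q = 47.183 h.
C(t) = C_in + (C₀ − C_in) e^(−t/τ). Set C = 0.892 and solve for t:
e^(−t/τ) = (C − C_in)/(C₀ − C_in) = (0.892 − 0.185)/(1.69 − 0.185) = 0.46977
t = −τ ln(…) = 47.183 × 0.75552 = 35.648 h.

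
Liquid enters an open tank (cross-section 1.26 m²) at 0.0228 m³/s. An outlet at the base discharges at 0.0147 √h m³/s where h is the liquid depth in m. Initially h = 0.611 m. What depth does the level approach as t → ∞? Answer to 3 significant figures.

Level balance: A dh/dt = 0.0228 − 0.0147 √h. Setting dh/dt = 0:
Q_in = 0.0147 √h_ss ⇒ √h_ss = 0.0228/0.0147 = 1.5510.
h_ss = 1.5510² = 2.4057 m. (Since h₀ = 0.611 m < h_ss, the level will rise toward this value.)

2.41 m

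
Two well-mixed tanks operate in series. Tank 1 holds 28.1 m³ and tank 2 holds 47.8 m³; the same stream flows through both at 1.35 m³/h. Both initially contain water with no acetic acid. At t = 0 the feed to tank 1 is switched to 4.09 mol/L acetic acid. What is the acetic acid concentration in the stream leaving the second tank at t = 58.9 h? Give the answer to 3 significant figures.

Each tank obeys Vᵢ dCᵢ/dt = Q(Cᵢ₋₁ − Cᵢ), so τᵢ = Vᵢ/Q.
τ₁ = 28.1/1.35 = 20.815 h; τ₂ = 47.8/1.35 = 35.407 h.
Tank 1: C₁ = C_in(1 − e^(−t/τ₁)). Tank 2 (τ₁ ≠ τ₂): C₂ = C_in[1 − (τ₁ e^(−t/τ₁) − τ₂ e^(−t/τ₂))/(τ₁ − τ₂)].
At t = 58.9: e^(−t/τ₁) = 0.059030, e^(−t/τ₂) = 0.18948.
C₂ = 4.09·[1 − (20.815·0.059030 − 35.407·0.18948)/(-14.593)] = 4.09·0.62446 = 2.5540 mol/L.

2.55 mol/L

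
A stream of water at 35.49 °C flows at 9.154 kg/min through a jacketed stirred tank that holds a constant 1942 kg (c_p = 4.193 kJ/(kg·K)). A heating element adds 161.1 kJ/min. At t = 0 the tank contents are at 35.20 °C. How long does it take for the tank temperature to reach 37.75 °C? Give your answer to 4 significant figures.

Unsteady energy balance on the tank contents: M c_p dT/dt = ṁ c_p (T_in − T) + 161.1.
τ = M/ṁ = 212.148 min; T_ss = T_in + Q̇/(ṁ c_p) = 39.6872 °C.
T(t) = T_ss + (T₀ − T_ss) e^(−t/τ). Set T = 37.75:
e^(−t/τ) = (37.75 − 39.6872)/(35.20 − 39.6872) = 0.431717
t = −212.148 · ln(0.431717) = 178.201 min.

178.2 min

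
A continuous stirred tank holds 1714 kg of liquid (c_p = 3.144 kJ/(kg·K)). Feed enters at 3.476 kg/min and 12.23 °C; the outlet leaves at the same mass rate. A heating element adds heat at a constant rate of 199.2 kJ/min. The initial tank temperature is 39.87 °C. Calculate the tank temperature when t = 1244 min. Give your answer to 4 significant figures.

31.21 °C

M c_p dT/dt = ṁ c_p (T_in − T) + Q̇.
τ = M/ṁ = 493.096 min; T_ss = T_in + Q̇/(ṁ c_p) = 12.23 + 199.2/(3.476·3.144) = 30.4575 °C.
T approaches T_ss exponentially: T(t) = T_ss + (T₀ − T_ss) e^(−t/τ).
T(1244) = 30.4575 + (9.41250)·e^(−1244/493.096) = 30.4575 + (9.41250)·0.0802316 = 31.2127 °C.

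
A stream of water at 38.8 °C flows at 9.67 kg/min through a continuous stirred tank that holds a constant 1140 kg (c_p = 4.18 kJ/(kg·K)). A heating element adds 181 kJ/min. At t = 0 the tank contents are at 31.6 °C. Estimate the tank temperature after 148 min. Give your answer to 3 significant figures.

40.0 °C

M c_p dT/dt = ṁ c_p (T_in − T) + Q̇.
τ = M/ṁ = 117.89 min; T_ss = T_in + Q̇/(ṁ c_p) = 38.8 + 181/(9.67·4.18) = 43.278 °C.
Solution: T(t) = T_ss + (T₀ − T_ss) e^(−t/τ).
T(148) = 43.278 + (-11.678)·e^(−148/117.89) = 43.278 + (-11.678)·0.28496 = 39.950 °C.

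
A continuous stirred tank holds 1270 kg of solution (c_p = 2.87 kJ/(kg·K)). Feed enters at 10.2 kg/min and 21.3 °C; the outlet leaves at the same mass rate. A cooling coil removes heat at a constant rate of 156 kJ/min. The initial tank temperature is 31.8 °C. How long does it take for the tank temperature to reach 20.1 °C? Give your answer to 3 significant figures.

Heat balance on the well-mixed liquid: M c_p dT/dt = ṁ c_p (T_in − T) − 156.
τ = M/ṁ = 124.51 min; T_ss = T_in − Q̇/(ṁ c_p) = 15.971 °C.
T(t) = T_ss + (T₀ − T_ss) e^(−t/τ). Set T = 20.1:
e^(−t/τ) = (20.1 − 15.971)/(31.8 − 15.971) = 0.26085
t = −124.51 · ln(0.26085) = 167.32 min.

167 min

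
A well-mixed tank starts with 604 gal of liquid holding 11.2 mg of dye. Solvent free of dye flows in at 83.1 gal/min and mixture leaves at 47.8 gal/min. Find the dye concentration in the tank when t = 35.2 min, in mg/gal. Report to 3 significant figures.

0.00134 mg/gal

Let m(t) be the amount of dye. Volume: V(t) = V₀ + (Q_in − Q_out) t = 604 + 35.300 t; V(35.2) = 1846.6 gal.
Solute balance: dm/dt = 0 − Q_out C = −Q_out m/V(t).
Separate: dm/m = −Q_out dt/V(t) ⇒ ln(m/m₀) = −(Q_out/(Q_in−Q_out)) ln(V/V₀).
m = m₀ (V₀/V)^(Q_out/(Q_in−Q_out)) = 11.2 × (604/1846.6)^(1.3541) = 2.4662 mg.
C = m/V = 2.4662/1846.6 = 0.0013356 mg/gal.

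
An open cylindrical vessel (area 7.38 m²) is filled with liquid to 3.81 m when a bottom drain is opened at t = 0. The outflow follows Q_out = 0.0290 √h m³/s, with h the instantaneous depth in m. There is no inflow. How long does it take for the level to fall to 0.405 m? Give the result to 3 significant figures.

A dh/dt = −Q_out = −0.0290 √h.
∫ h^(−1/2) dh = −(0.0290/A) ∫ dt, giving 2√h = 2√h₀ − (0.0290/A) t.
t = 2A(√h₀ − √h)/0.0290 = 2·7.38·(√3.81 − √0.405)/0.0290
  = 14.760 × (1.9519 − 0.63640) / 0.0290 = 669.56 s.

670 s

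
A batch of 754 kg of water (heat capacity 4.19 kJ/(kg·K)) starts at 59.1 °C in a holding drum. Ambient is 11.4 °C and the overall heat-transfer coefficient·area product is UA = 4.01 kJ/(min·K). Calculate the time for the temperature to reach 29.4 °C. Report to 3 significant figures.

Energy balance: M c_p dT/dt = −UA(T − T_amb).
τ = M c_p/UA = 787.85 min; T_ss = T_amb = 11.400 °C.
T(t) = T_ss + (T₀ − T_ss)e^(−t/τ); set T = 29.4:
t = −τ ln[(T − T_ss)/(T₀ − T_ss)] = −787.85 · ln(0.37736) = 767.80 min.

768 min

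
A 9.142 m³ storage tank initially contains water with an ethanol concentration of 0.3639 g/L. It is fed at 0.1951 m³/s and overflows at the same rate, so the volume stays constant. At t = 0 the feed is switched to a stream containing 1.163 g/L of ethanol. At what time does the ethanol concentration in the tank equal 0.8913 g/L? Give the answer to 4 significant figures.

50.55 s

Species balance: V dC/dt = Q(C_in − C) ⇒ τ = V/Q = 46.8580 s.
C(t) = C_in + (C₀ − C_in) e^(−t/τ). Set C = 0.8913 and solve for t:
e^(−t/τ) = (C − C_in)/(C₀ − C_in) = (0.8913 − 1.163)/(0.3639 − 1.163) = 0.340008
t = −τ ln(…) = 46.8580 × 1.07879 = 50.5499 s.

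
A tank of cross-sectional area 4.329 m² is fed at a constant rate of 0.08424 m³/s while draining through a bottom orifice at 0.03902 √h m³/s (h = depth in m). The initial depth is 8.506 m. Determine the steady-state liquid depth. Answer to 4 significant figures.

Volume balance on the tank: A dh/dt = Q_in − 0.03902 √h. At steady state dh/dt = 0:
Q_in = 0.03902 √h_ss ⇒ √h_ss = 0.08424/0.03902 = 2.15889.
h_ss = 2.15889² = 4.66082 m. (Since h₀ = 8.506 m > h_ss, the level will fall toward this value.)

4.661 m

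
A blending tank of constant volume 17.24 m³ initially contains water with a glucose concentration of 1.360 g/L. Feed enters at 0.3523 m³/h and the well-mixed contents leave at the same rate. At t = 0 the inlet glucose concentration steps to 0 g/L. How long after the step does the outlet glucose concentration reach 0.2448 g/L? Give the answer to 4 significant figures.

83.91 h

Accumulation = in − out for the solute gives V dC/dt = Q(C_in − C), so τ = V/Q = 48.9356 h.
C(t) = C_in + (C₀ − C_in) e^(−t/τ). Set C = 0.2448 and solve for t:
e^(−t/τ) = (C − C_in)/(C₀ − C_in) = (0.2448 − 0)/(1.360 − 0) = 0.180000
t = −τ ln(…) = 48.9356 × 1.71480 = 83.9146 h.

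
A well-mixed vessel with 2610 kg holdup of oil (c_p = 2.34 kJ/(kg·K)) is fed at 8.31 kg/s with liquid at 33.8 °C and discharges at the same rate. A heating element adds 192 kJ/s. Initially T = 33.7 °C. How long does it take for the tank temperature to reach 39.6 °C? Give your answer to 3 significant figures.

M c_p dT/dt = ṁ c_p (T_in − T) + Q̇.
τ = M/ṁ = 314.08 s; T_ss = T_in + Q̇/(ṁ c_p) = 43.674 °C.
T(t) = T_ss + (T₀ − T_ss) e^(−t/τ). Set T = 39.6:
e^(−t/τ) = (39.6 − 43.674)/(33.7 − 43.674) = 0.40845
t = −314.08 · ln(0.40845) = 281.22 s.

281 s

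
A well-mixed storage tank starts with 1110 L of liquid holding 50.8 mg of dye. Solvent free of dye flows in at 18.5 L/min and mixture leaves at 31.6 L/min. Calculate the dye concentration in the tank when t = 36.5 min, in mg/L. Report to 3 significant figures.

Total volume: dV/dt = Q_in − Q_out = -13.100 L/min, so V(t) = 1110 − 13.100 t and V(36.5) = 631.85 L.
No dye enters, so dm/dt = −Q_out · (m/V).
Separate: dm/m = −Q_out dt/V(t) ⇒ ln(m/m₀) = −(Q_out/(Q_in−Q_out)) ln(V/V₀).
m = m₀ (V₀/V)^(Q_out/(Q_in−Q_out)) = 50.8 × (1110/631.85)^(-2.4122) = 13.049 mg.
C = m/V = 13.049/631.85 = 0.020652 mg/L.

0.0207 mg/L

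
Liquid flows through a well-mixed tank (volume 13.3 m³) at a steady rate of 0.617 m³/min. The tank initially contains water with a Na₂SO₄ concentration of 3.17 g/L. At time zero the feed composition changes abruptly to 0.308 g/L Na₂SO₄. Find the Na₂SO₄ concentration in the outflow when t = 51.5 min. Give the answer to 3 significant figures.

0.570 g/L

Species balance on the tank: V dC/dt = Q(C_in − C).
Time constant τ = V/Q = 13.3/0.617 = 21.556 min.
C approaches C_in exponentially: C(t) = C_in + (C₀ − C_in) e^(−t/τ).
C(51.5) = 0.308 + (3.17 − 0.308)·e^(−51.5/21.556) = 0.308 + (2.8620)·0.091709 = 0.57047 g/L.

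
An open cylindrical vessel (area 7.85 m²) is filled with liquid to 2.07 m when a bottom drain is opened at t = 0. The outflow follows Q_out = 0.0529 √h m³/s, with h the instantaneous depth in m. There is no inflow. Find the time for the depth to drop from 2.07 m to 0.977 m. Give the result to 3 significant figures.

134 s

A dh/dt = −Q_out = −0.0529 √h.
∫ h^(−1/2) dh = −(0.0529/A) ∫ dt, giving 2√h = 2√h₀ − (0.0529/A) t.
t = 2A(√h₀ − √h)/0.0529 = 2·7.85·(√2.07 − √0.977)/0.0529
  = 15.700 × (1.4387 − 0.98843) / 0.0529 = 133.65 s.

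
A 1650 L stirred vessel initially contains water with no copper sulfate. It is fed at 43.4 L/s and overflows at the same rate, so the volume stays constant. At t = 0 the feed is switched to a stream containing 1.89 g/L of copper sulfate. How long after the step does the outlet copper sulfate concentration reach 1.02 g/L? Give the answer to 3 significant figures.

Mass balance on the solute (V constant): V dC/dt = Q(C_in − C), so τ = V/Q = 38.018 s.
C(t) = C_in + (C₀ − C_in) e^(−t/τ). Set C = 1.02 and solve for t:
e^(−t/τ) = (C − C_in)/(C₀ − C_in) = (1.02 − 1.89)/(0 − 1.89) = 0.46032
t = −τ ln(…) = 38.018 × 0.77584 = 29.496 s.

29.5 s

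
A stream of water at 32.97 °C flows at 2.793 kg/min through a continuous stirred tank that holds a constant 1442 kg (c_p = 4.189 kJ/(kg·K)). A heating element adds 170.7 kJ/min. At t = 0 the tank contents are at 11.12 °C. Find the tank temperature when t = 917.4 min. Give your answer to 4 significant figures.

41.40 °C

M c_p dT/dt = ṁ c_p (T_in − T) + Q̇.
τ = M/ṁ = 516.291 min; T_ss = T_in + Q̇/(ṁ c_p) = 32.97 + 170.7/(2.793·4.189) = 47.5599 °C.
T approaches T_ss exponentially: T(t) = T_ss + (T₀ − T_ss) e^(−t/τ).
T(917.4) = 47.5599 + (-36.4399)·e^(−917.4/516.291) = 47.5599 + (-36.4399)·0.169161 = 41.3957 °C.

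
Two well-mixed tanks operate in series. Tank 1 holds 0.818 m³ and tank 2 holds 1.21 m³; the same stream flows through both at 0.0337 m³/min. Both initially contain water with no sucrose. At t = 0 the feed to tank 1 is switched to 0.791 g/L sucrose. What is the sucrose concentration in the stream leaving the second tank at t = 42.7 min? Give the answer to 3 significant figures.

Each tank obeys Vᵢ dCᵢ/dt = Q(Cᵢ₋₁ − Cᵢ), so τᵢ = Vᵢ/Q.
τ₁ = 0.818/0.0337 = 24.273 min; τ₂ = 1.21/0.0337 = 35.905 min.
Solving the cascade with C₁(0)=C₂(0)=0 gives C₂(t) = C_in[1 − (τ₁ e^(−t/τ₁) − τ₂ e^(−t/τ₂))/(τ₁ − τ₂)].
At t = 42.7: e^(−t/τ₁) = 0.17219, e^(−t/τ₂) = 0.30445.
C₂ = 0.791·[1 − (24.273·0.17219 − 35.905·0.30445)/(-11.632)] = 0.791·0.41956 = 0.33187 g/L.

0.332 g/L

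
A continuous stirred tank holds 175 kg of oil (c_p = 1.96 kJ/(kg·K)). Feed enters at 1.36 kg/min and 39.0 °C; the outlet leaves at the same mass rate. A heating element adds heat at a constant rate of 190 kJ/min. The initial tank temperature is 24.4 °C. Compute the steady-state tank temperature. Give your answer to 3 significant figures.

M c_p dT/dt = ṁ c_p (T_in − T) + Q̇.
At steady state dT/dt = 0 ⇒ T_ss = T_in + Q̇/(ṁ c_p) = 39.0 + 190/(1.36·1.96) = 110.28 °C.

110 °C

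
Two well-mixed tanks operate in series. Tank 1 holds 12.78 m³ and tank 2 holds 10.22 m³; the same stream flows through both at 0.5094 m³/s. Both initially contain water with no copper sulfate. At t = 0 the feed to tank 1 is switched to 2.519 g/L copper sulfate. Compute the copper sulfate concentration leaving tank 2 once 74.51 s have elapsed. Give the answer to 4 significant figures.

Species balance on tank i: dCᵢ/dt = (Cᵢ₋₁ − Cᵢ)/τᵢ with τᵢ = Vᵢ/Q.
τ₁ = 12.78/0.5094 = 25.0883 s; τ₂ = 10.22/0.5094 = 20.0628 s.
Solving the cascade with C₁(0)=C₂(0)=0 gives C₂(t) = C_in[1 − (τ₁ e^(−t/τ₁) − τ₂ e^(−t/τ₂))/(τ₁ − τ₂)].
At t = 74.51: e^(−t/τ₁) = 0.0513082, e^(−t/τ₂) = 0.0243838.
C₂ = 2.519·[1 − (25.0883·0.0513082 − 20.0628·0.0243838)/(5.02552)] = 2.519·0.841205 = 2.11900 g/L.

2.119 g/L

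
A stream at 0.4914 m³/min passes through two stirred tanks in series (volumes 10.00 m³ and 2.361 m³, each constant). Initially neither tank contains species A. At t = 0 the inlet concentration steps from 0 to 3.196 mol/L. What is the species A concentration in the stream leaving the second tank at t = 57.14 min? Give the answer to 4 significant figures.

2.944 mol/L

Time constants: τᵢ = Vᵢ/Q for each well-mixed tank.
τ₁ = 10.00/0.4914 = 20.3500 min; τ₂ = 2.361/0.4914 = 4.80464 min.
Solving the cascade with C₁(0)=C₂(0)=0 gives C₂(t) = C_in[1 − (τ₁ e^(−t/τ₁) − τ₂ e^(−t/τ₂))/(τ₁ − τ₂)].
At t = 57.14: e^(−t/τ₁) = 0.0603340, e^(−t/τ₂) = 6.84036e-06.
C₂ = 3.196·[1 − (20.3500·0.0603340 − 4.80464·6.84036e-06)/(15.5454)] = 3.196·0.921021 = 2.94358 mol/L.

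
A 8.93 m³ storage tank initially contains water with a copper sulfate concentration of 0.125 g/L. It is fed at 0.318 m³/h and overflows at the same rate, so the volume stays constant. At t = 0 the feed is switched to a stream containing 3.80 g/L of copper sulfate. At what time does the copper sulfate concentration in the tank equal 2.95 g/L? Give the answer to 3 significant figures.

41.1 h

Species balance: V dC/dt = Q(C_in − C) ⇒ τ = V/Q = 28.082 h.
C(t) = C_in + (C₀ − C_in) e^(−t/τ). Set C = 2.95 and solve for t:
e^(−t/τ) = (C − C_in)/(C₀ − C_in) = (2.95 − 3.80)/(0.125 − 3.80) = 0.23129
t = −τ ln(…) = 28.082 × 1.4641 = 41.114 h.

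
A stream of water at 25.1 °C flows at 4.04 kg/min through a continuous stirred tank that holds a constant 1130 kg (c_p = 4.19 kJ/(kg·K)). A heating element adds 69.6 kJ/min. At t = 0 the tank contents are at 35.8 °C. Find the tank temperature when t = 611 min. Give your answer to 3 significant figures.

First-law balance (no shaft work): M c_p dT/dt = ṁ c_p (T_in − T) + 69.6.
Rearrange: dT/dt = (T_ss − T)/τ with τ = M/ṁ = 279.70 min and T_ss = T_in + Q̇/(ṁ c_p) = 29.212 °C.
T approaches T_ss exponentially: T(t) = T_ss + (T₀ − T_ss) e^(−t/τ).
T(611) = 29.212 + (6.5884)·e^(−611/279.70) = 29.212 + (6.5884)·0.11254 = 29.953 °C.

30.0 °C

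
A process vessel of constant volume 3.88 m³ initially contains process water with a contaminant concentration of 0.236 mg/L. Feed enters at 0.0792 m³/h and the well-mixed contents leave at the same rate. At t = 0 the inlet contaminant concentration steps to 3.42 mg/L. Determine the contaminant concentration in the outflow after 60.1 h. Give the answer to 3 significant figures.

Accumulation = in − out for the solute gives V dC/dt = Q(C_in − C).
Rewrite as dC/dt + C/τ = C_in/τ, τ = V/Q = 48.990 h.
Integrating: C(t) = C_in + (C₀ − C_in) e^(−t/τ).
C(60.1) = 3.42 + (0.236 − 3.42)·e^(−60.1/48.990) = 3.42 + (-3.1840)·0.29323 = 2.4863 mg/L.

2.49 mg/L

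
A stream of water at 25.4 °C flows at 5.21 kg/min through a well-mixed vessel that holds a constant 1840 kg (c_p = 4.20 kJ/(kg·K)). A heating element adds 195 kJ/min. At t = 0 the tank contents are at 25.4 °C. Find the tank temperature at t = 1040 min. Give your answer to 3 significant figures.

M c_p dT/dt = ṁ c_p (T_in − T) + Q̇.
τ = M/ṁ = 353.17 min; T_ss = T_in + Q̇/(ṁ c_p) = 25.4 + 195/(5.21·4.20) = 34.311 °C.
T approaches T_ss exponentially: T(t) = T_ss + (T₀ − T_ss) e^(−t/τ).
T(1040) = 34.311 + (-8.9114)·e^(−1040/353.17) = 34.311 + (-8.9114)·0.052613 = 33.843 °C.

33.8 °C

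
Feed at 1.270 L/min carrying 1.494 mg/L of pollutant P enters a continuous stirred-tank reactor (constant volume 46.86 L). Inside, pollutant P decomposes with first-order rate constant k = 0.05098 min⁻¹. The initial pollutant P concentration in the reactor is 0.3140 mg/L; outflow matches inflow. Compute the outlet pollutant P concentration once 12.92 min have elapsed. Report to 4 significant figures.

Species balance: V dC/dt = Q C_in − Q C − k V C.
This is linear with rate a = Q/V + k = 0.0780820 min⁻¹.
C_ss = Q C_in/(Q + kV) = 0.518562 mg/L; C(t) = C_ss + (C₀ − C_ss) e^(−a t).
C(12.92) = 0.518562 + (-0.204562)·e^(−0.0780820·12.92) = 0.518562 + (-0.204562)·0.364649 = 0.443969 mg/L.

0.4440 mg/L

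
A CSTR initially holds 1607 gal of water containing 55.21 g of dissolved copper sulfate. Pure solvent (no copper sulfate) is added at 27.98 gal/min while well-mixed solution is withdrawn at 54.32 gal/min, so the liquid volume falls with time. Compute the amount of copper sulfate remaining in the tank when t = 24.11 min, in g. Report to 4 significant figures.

Total volume: dV/dt = Q_in − Q_out = -26.3400 gal/min, so V(t) = 1607 − 26.3400 t and V(24.11) = 971.943 gal.
Species balance (pure solvent in): dm/dt = −Q_out · m/V(t).
dm/m = −Q_out dt/(V₀ − 26.3400 t); integrating gives ln(m/m₀) = −(Q_out/(Q_in−Q_out)) ln(V/V₀).
m = m₀ (V₀/V)^(Q_out/(Q_in−Q_out)) = 55.21 × (1607/971.943)^(-2.06226) = 19.5736 g.

19.57 g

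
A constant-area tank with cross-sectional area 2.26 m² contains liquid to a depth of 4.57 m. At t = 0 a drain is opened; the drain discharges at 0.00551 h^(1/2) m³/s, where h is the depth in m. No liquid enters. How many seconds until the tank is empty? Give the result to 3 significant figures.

A dh/dt = −Q_out = −0.00551 √h.
Separate and integrate: 2(√h − √h₀) = −(0.00551/A) t.
Set h = 0: 2√h₀ = (0.00551/A) t_empty ⇒ t_empty = 2A√h₀/0.00551.
t_empty = 2·2.26·√4.57/0.00551 = 4.5200·2.1378/0.00551 = 1753.7 s.

1750 s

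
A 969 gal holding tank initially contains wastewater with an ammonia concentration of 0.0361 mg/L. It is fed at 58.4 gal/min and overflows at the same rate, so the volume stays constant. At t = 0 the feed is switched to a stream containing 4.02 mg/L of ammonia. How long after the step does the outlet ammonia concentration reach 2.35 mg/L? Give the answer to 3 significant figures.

14.4 min

Transient balance on the dissolved component: V dC/dt = Q(C_in − C), so τ = V/Q = 16.592 min.
C(t) = C_in + (C₀ − C_in) e^(−t/τ). Set C = 2.35 and solve for t:
e^(−t/τ) = (C − C_in)/(C₀ − C_in) = (2.35 − 4.02)/(0.0361 − 4.02) = 0.41919
t = −τ ln(…) = 16.592 × 0.86944 = 14.426 min.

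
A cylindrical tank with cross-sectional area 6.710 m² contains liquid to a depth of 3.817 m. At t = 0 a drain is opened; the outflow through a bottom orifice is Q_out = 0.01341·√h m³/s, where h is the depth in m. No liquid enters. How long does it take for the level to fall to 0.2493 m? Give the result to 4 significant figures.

With no inflow, A dh/dt = −0.01341 √h.
Separate and integrate: 2(√h − √h₀) = −(0.01341/A) t.
t = 2A(√h₀ − √h)/0.01341 = 2·6.710·(√3.817 − √0.2493)/0.01341
  = 13.4200 × (1.95371 − 0.499300) / 0.01341 = 1455.50 s.

1455 s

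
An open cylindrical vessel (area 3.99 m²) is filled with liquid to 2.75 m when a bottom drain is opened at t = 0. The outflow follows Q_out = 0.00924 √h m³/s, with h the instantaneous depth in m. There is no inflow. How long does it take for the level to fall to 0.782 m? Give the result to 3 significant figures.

668 s

With no inflow, A dh/dt = −0.00924 √h.
Separate and integrate: 2(√h − √h₀) = −(0.00924/A) t.
t = 2A(√h₀ − √h)/0.00924 = 2·3.99·(√2.75 − √0.782)/0.00924
  = 7.9800 × (1.6583 − 0.88431) / 0.00924 = 668.46 s.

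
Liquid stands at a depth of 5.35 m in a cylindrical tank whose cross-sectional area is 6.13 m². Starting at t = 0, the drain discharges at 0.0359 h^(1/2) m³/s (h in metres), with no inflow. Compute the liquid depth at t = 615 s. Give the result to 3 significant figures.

0.262 m

Mass balance (ρ constant): A dh/dt = −0.0359 √h.
This is separable: 2 d(√h)/dt = −0.0359/A, so √h = √h₀ − (0.0359/(2A)) t.
√h = √5.35 − 0.0359·615/(2·6.13) = 2.3130 − 1.8009 = 0.51215.
h = 0.51215² = 0.26230 m.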